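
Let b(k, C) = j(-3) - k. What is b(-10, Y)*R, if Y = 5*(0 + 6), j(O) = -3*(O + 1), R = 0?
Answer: 0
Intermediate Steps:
j(O) = -3 - 3*O (j(O) = -3*(1 + O) = -3 - 3*O)
Y = 30 (Y = 5*6 = 30)
b(k, C) = 6 - k (b(k, C) = (-3 - 3*(-3)) - k = (-3 + 9) - k = 6 - k)
b(-10, Y)*R = (6 - 1*(-10))*0 = (6 + 10)*0 = 16*0 = 0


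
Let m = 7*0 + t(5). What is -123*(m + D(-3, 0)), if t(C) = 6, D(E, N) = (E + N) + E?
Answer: 0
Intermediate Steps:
D(E, N) = N + 2*E
m = 6 (m = 7*0 + 6 = 0 + 6 = 6)
-123*(m + D(-3, 0)) = -123*(6 + (0 + 2*(-3))) = -123*(6 + (0 - 6)) = -123*(6 - 6) = -123*0 = 0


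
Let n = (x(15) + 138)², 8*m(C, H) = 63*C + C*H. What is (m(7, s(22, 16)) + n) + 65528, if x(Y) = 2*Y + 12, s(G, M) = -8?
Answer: 783809/8 ≈ 97976.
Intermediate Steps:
m(C, H) = 63*C/8 + C*H/8 (m(C, H) = (63*C + C*H)/8 = 63*C/8 + C*H/8)
x(Y) = 12 + 2*Y
n = 32400 (n = ((12 + 2*15) + 138)² = ((12 + 30) + 138)² = (42 + 138)² = 180² = 32400)
(m(7, s(22, 16)) + n) + 65528 = ((⅛)*7*(63 - 8) + 32400) + 65528 = ((⅛)*7*55 + 32400) + 65528 = (385/8 + 32400) + 65528 = 259585/8 + 65528 = 783809/8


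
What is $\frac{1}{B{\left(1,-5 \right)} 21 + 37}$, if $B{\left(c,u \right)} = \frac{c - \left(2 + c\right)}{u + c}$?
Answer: $\frac{2}{95} \approx 0.021053$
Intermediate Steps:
$B{\left(c,u \right)} = - \frac{2}{c + u}$
$\frac{1}{B{\left(1,-5 \right)} 21 + 37} = \frac{1}{- \frac{2}{1 - 5} \cdot 21 + 37} = \frac{1}{- \frac{2}{-4} \cdot 21 + 37} = \frac{1}{\left(-2\right) \left(- \frac{1}{4}\right) 21 + 37} = \frac{1}{\frac{1}{2} \cdot 21 + 37} = \frac{1}{\frac{21}{2} + 37} = \frac{1}{\frac{95}{2}} = \frac{2}{95}$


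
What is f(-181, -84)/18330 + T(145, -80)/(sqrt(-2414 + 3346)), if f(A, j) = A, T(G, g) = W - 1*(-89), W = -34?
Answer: -181/18330 + 55*sqrt(233)/466 ≈ 1.7917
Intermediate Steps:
T(G, g) = 55 (T(G, g) = -34 - 1*(-89) = -34 + 89 = 55)
f(-181, -84)/18330 + T(145, -80)/(sqrt(-2414 + 3346)) = -181/18330 + 55/(sqrt(-2414 + 3346)) = -181*1/18330 + 55/(sqrt(932)) = -181/18330 + 55/((2*sqrt(233))) = -181/18330 + 55*(sqrt(233)/466) = -181/18330 + 55*sqrt(233)/466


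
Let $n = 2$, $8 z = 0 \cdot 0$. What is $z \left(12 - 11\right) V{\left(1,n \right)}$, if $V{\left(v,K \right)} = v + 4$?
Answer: $0$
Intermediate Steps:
$z = 0$ ($z = \frac{0 \cdot 0}{8} = \frac{1}{8} \cdot 0 = 0$)
$V{\left(v,K \right)} = 4 + v$
$z \left(12 - 11\right) V{\left(1,n \right)} = 0 \left(12 - 11\right) \left(4 + 1\right) = 0 \cdot 1 \cdot 5 = 0 \cdot 5 = 0$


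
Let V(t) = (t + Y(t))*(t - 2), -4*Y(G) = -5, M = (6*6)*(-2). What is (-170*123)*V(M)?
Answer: -109474305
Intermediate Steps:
M = -72 (M = 36*(-2) = -72)
Y(G) = 5/4 (Y(G) = -1/4*(-5) = 5/4)
V(t) = (-2 + t)*(5/4 + t) (V(t) = (t + 5/4)*(t - 2) = (5/4 + t)*(-2 + t) = (-2 + t)*(5/4 + t))
(-170*123)*V(M) = (-170*123)*(-5/2 + (-72)**2 - 3/4*(-72)) = -20910*(-5/2 + 5184 + 54) = -20910*10471/2 = -109474305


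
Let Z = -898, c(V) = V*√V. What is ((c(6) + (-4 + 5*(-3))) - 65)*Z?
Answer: 75432 - 5388*√6 ≈ 62234.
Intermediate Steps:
c(V) = V^(3/2)
((c(6) + (-4 + 5*(-3))) - 65)*Z = ((6^(3/2) + (-4 + 5*(-3))) - 65)*(-898) = ((6*√6 + (-4 - 15)) - 65)*(-898) = ((6*√6 - 19) - 65)*(-898) = ((-19 + 6*√6) - 65)*(-898) = (-84 + 6*√6)*(-898) = 75432 - 5388*√6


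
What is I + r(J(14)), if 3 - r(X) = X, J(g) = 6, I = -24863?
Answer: -24866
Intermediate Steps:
r(X) = 3 - X
I + r(J(14)) = -24863 + (3 - 1*6) = -24863 + (3 - 6) = -24863 - 3 = -24866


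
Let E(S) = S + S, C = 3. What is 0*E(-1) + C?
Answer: 3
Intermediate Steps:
E(S) = 2*S
0*E(-1) + C = 0*(2*(-1)) + 3 = 0*(-2) + 3 = 0 + 3 = 3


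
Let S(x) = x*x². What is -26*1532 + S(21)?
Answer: -30571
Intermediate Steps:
S(x) = x³
-26*1532 + S(21) = -26*1532 + 21³ = -39832 + 9261 = -30571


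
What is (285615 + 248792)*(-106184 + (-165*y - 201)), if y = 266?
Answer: -80308011925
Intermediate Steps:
(285615 + 248792)*(-106184 + (-165*y - 201)) = (285615 + 248792)*(-106184 + (-165*266 - 201)) = 534407*(-106184 + (-43890 - 201)) = 534407*(-106184 - 44091) = 534407*(-150275) = -80308011925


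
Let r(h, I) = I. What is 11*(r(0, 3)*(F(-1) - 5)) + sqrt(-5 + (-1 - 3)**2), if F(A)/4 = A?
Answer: -297 + sqrt(11) ≈ -293.68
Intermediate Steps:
F(A) = 4*A
11*(r(0, 3)*(F(-1) - 5)) + sqrt(-5 + (-1 - 3)**2) = 11*(3*(4*(-1) - 5)) + sqrt(-5 + (-1 - 3)**2) = 11*(3*(-4 - 5)) + sqrt(-5 + (-4)**2) = 11*(3*(-9)) + sqrt(-5 + 16) = 11*(-27) + sqrt(11) = -297 + sqrt(11)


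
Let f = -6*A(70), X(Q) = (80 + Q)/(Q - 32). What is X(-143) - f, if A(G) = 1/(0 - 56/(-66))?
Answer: 2601/350 ≈ 7.4314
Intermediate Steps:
A(G) = 33/28 (A(G) = 1/(0 - 56*(-1/66)) = 1/(0 + 28/33) = 1/(28/33) = 33/28)
X(Q) = (80 + Q)/(-32 + Q)
f = -99/14 (f = -6*33/28 = -99/14 ≈ -7.0714)
X(-143) - f = (80 - 143)/(-32 - 143) - 1*(-99/14) = -63/(-175) + 99/14 = -1/175*(-63) + 99/14 = 9/25 + 99/14 = 2601/350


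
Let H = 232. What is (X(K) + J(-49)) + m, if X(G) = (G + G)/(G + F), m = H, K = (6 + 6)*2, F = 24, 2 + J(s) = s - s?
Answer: 231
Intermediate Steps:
J(s) = -2 (J(s) = -2 + (s - s) = -2 + 0 = -2)
K = 24 (K = 12*2 = 24)
m = 232
X(G) = 2*G/(24 + G) (X(G) = (G + G)/(G + 24) = (2*G)/(24 + G) = 2*G/(24 + G))
(X(K) + J(-49)) + m = (2*24/(24 + 24) - 2) + 232 = (2*24/48 - 2) + 232 = (2*24*(1/48) - 2) + 232 = (1 - 2) + 232 = -1 + 232 = 231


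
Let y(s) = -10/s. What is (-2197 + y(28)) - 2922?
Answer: -71671/14 ≈ -5119.4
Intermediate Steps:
(-2197 + y(28)) - 2922 = (-2197 - 10/28) - 2922 = (-2197 - 10*1/28) - 2922 = (-2197 - 5/14) - 2922 = -30763/14 - 2922 = -71671/14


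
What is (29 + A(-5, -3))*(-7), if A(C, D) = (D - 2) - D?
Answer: -189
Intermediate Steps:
A(C, D) = -2 (A(C, D) = (-2 + D) - D = -2)
(29 + A(-5, -3))*(-7) = (29 - 2)*(-7) = 27*(-7) = -189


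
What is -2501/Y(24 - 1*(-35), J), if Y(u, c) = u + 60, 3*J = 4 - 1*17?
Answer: -2501/119 ≈ -21.017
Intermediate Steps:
J = -13/3 (J = (4 - 1*17)/3 = (4 - 17)/3 = (1/3)*(-13) = -13/3 ≈ -4.3333)
Y(u, c) = 60 + u
-2501/Y(24 - 1*(-35), J) = -2501/(60 + (24 - 1*(-35))) = -2501/(60 + (24 + 35)) = -2501/(60 + 59) = -2501/119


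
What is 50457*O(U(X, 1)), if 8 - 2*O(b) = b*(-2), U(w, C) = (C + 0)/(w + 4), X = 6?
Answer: 2068737/10 ≈ 2.0687e+5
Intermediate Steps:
U(w, C) = C/(4 + w)
O(b) = 4 + b (O(b) = 4 - b*(-2)/2 = 4 - (-1)*b = 4 + b)
50457*O(U(X, 1)) = 50457*(4 + 1/(4 + 6)) = 50457*(4 + 1/10) = 50457*(41/10) = 2068737/10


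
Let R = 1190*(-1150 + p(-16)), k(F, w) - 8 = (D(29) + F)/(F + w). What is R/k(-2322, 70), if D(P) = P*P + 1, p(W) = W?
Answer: -390592510/2437 ≈ -1.6028e+5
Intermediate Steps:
D(P) = 1 + P**2 (D(P) = P**2 + 1 = 1 + P**2)
k(F, w) = 8 + (842 + F)/(F + w) (k(F, w) = 8 + ((1 + 29**2) + F)/(F + w) = 8 + ((1 + 841) + F)/(F + w) = 8 + (842 + F)/(F + w))
R = -1387540 (R = 1190*(-1150 - 16) = 1190*(-1166) = -1387540)
R/k(-2322, 70) = -1387540*(-2322 + 70)/(842 + 8*70 + 9*(-2322)) = -1387540*(-2252/(842 + 560 - 20898)) = -1387540/((-1/2252*(-19496))) = -1387540/4874/563 = -1387540*563/4874 = -390592510/2437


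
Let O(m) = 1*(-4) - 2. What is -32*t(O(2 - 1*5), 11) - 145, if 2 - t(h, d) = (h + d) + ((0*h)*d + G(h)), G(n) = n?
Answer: -241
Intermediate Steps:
O(m) = -6 (O(m) = -4 - 2 = -6)
t(h, d) = 2 - d - 2*h (t(h, d) = 2 - ((h + d) + ((0*h)*d + h)) = 2 - ((d + h) + (0*d + h)) = 2 - ((d + h) + (0 + h)) = 2 - ((d + h) + h) = 2 - (d + 2*h) = 2 + (-d - 2*h) = 2 - d - 2*h)
-32*t(O(2 - 1*5), 11) - 145 = -32*(2 - 1*11 - 2*(-6)) - 145 = -32*(2 - 11 + 12) - 145 = -32*3 - 145 = -96 - 145 = -241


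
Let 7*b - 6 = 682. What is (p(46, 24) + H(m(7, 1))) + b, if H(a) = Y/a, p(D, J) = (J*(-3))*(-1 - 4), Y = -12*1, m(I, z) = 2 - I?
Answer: 16124/35 ≈ 460.69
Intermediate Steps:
Y = -12
b = 688/7 (b = 6/7 + (⅐)*682 = 6/7 + 682/7 = 688/7 ≈ 98.286)
p(D, J) = 15*J (p(D, J) = -3*J*(-5) = 15*J)
H(a) = -12/a
(p(46, 24) + H(m(7, 1))) + b = (15*24 - 12/(2 - 1*7)) + 688/7 = (360 - 12/(2 - 7)) + 688/7 = (360 - 12/(-5)) + 688/7 = (360 - 12*(-⅕)) + 688/7 = (360 + 12/5) + 688/7 = 1812/5 + 688/7 = 16124/35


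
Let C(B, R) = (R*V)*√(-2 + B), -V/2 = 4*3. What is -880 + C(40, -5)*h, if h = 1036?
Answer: -880 + 124320*√38 ≈ 7.6548e+5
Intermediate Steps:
V = -24 (V = -8*3 = -2*12 = -24)
C(B, R) = -24*R*√(-2 + B) (C(B, R) = (R*(-24))*√(-2 + B) = (-24*R)*√(-2 + B) = -24*R*√(-2 + B))
-880 + C(40, -5)*h = -880 - 24*(-5)*√(-2 + 40)*1036 = -880 - 24*(-5)*√38*1036 = -880 + (120*√38)*1036 = -880 + 124320*√38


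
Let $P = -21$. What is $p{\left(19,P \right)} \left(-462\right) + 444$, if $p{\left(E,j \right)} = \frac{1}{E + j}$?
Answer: $675$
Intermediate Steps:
$p{\left(19,P \right)} \left(-462\right) + 444 = \frac{1}{19 - 21} \left(-462\right) + 444 = \frac{1}{-2} \left(-462\right) + 444 = \left(- \frac{1}{2}\right) \left(-462\right) + 444 = 231 + 444 = 675$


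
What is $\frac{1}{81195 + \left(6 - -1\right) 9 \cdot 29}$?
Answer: $\frac{1}{83022} \approx 1.2045 \cdot 10^{-5}$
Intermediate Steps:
$\frac{1}{81195 + \left(6 - -1\right) 9 \cdot 29} = \frac{1}{81195 + \left(6 + 1\right) 9 \cdot 29} = \frac{1}{81195 + 7 \cdot 9 \cdot 29} = \frac{1}{81195 + 63 \cdot 29} = \frac{1}{81195 + 1827} = \frac{1}{83022}$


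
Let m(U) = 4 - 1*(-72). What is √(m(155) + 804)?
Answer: 4*√55 ≈ 29.665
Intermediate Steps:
m(U) = 76 (m(U) = 4 + 72 = 76)
√(m(155) + 804) = √(76 + 804) = √880 = 4*√55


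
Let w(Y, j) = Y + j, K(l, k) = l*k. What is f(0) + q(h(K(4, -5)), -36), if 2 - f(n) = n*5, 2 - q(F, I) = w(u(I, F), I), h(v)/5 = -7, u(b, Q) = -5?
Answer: 45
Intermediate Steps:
K(l, k) = k*l
h(v) = -35 (h(v) = 5*(-7) = -35)
q(F, I) = 7 - I (q(F, I) = 2 - (-5 + I) = 2 + (5 - I) = 7 - I)
f(n) = 2 - 5*n (f(n) = 2 - n*5 = 2 - 5*n)
f(0) + q(h(K(4, -5)), -36) = (2 - 5*0) + (7 - 1*(-36)) = (2 + 0) + (7 + 36) = 2 + 43 = 45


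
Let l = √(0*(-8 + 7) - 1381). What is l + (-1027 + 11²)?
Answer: -906 + I*√1381 ≈ -906.0 + 37.162*I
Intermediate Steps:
l = I*√1381 (l = √(0*(-1) - 1381) = √(0 - 1381) = √(-1381) = I*√1381 ≈ 37.162*I)
l + (-1027 + 11²) = I*√1381 + (-1027 + 11²) = I*√1381 + (-1027 + 121) = I*√1381 - 906 = -906 + I*√1381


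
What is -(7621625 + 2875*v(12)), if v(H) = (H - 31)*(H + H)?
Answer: -6310625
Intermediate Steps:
v(H) = 2*H*(-31 + H) (v(H) = (-31 + H)*(2*H) = 2*H*(-31 + H))
-(7621625 + 2875*v(12)) = -2875/(1/(2651 + 2*12*(-31 + 12))) = -2875/(1/(2651 + 2*12*(-19))) = -2875/(1/(2651 - 456)) = -2875/(1/2195) = -2875/1/2195 = -2875*2195 = -6310625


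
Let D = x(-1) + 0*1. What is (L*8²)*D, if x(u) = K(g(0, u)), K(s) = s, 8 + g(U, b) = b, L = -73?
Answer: 42048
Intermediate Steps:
g(U, b) = -8 + b
x(u) = -8 + u
D = -9 (D = (-8 - 1) + 0*1 = -9 + 0 = -9)
(L*8²)*D = -73*8²*(-9) = -73*64*(-9) = -4672*(-9) = 42048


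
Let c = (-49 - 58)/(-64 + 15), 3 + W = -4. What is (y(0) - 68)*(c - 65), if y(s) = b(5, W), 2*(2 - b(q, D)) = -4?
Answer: 196992/49 ≈ 4020.2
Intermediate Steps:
W = -7 (W = -3 - 4 = -7)
b(q, D) = 4 (b(q, D) = 2 - ½*(-4) = 2 + 2 = 4)
y(s) = 4
c = 107/49 (c = -107/(-49) = -107*(-1/49) = 107/49 ≈ 2.1837)
(y(0) - 68)*(c - 65) = (4 - 68)*(107/49 - 65) = -64*(-3078/49) = 196992/49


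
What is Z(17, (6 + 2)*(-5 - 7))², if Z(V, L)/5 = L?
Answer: 230400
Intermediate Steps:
Z(V, L) = 5*L
Z(17, (6 + 2)*(-5 - 7))² = (5*((6 + 2)*(-5 - 7)))² = (5*(8*(-12)))² = (5*(-96))² = (-480)² = 230400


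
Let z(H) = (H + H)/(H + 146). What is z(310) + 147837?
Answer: 16853573/114 ≈ 1.4784e+5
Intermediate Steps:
z(H) = 2*H/(146 + H) (z(H) = (2*H)/(146 + H) = 2*H/(146 + H))
z(310) + 147837 = 2*310/(146 + 310) + 147837 = 2*310/456 + 147837 = 2*310*(1/456) + 147837 = 155/114 + 147837 = 16853573/114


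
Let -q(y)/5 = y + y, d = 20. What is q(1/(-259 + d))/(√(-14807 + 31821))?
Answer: 5*√17014/2033173 ≈ 0.00032077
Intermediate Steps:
q(y) = -10*y (q(y) = -5*(y + y) = -10*y)
q(1/(-259 + d))/(√(-14807 + 31821)) = (-10/(-259 + 20))/(√(-14807 + 31821)) = (-10/(-239))/(√17014) = (-10*(-1/239))*(√17014/17014) = 10*(√17014/17014)/239 = 5*√17014/2033173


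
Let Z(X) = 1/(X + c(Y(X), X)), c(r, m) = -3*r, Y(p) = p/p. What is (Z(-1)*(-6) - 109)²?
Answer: 46225/4 ≈ 11556.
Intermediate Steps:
Y(p) = 1
Z(X) = 1/(-3 + X) (Z(X) = 1/(X - 3*1) = 1/(X - 3) = 1/(-3 + X))
(Z(-1)*(-6) - 109)² = (-6/(-3 - 1) - 109)² = (-6/(-4) - 109)² = (-¼*(-6) - 109)² = (3/2 - 109)² = (-215/2)² = 46225/4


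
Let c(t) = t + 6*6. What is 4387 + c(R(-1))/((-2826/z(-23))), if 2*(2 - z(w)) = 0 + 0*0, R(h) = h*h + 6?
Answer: 6198788/1413 ≈ 4387.0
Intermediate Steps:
R(h) = 6 + h² (R(h) = h² + 6 = 6 + h²)
z(w) = 2 (z(w) = 2 - (0 + 0*0)/2 = 2 - (0 + 0)/2 = 2 - ½*0 = 2 + 0 = 2)
c(t) = 36 + t (c(t) = t + 36 = 36 + t)
4387 + c(R(-1))/((-2826/z(-23))) = 4387 + (36 + (6 + (-1)²))/((-2826/2)) = 4387 + (36 + (6 + 1))/((-2826*½)) = 4387 + (36 + 7)/(-1413) = 4387 + 43*(-1/1413) = 4387 - 43/1413 = 6198788/1413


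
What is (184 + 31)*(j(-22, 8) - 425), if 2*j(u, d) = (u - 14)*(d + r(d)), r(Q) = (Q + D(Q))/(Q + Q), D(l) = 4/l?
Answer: -1990255/16 ≈ -1.2439e+5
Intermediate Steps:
r(Q) = (Q + 4/Q)/(2*Q) (r(Q) = (Q + 4/Q)/(Q + Q) = (Q + 4/Q)/((2*Q)) = (Q + 4/Q)*(1/(2*Q)) = (Q + 4/Q)/(2*Q))
j(u, d) = (-14 + u)*(1/2 + d + 2/d**2)/2 (j(u, d) = ((u - 14)*(d + (1/2 + 2/d**2)))/2 = ((-14 + u)*(1/2 + d + 2/d**2))/2 = (-14 + u)*(1/2 + d + 2/d**2)/2)
(184 + 31)*(j(-22, 8) - 425) = (184 + 31)*((-7/2 - 14/8**2 - 7*8 + (1/4)*(-22) - 22/8**2 + (1/2)*8*(-22)) - 425) = 215*((-7/2 - 14*1/64 - 56 - 11/2 - 22*1/64 - 88) - 425) = 215*((-7/2 - 7/32 - 56 - 11/2 - 11/32 - 88) - 425) = 215*(-2457/16 - 425) = 215*(-9257/16) = -1990255/16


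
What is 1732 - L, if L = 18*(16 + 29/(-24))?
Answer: 5863/4 ≈ 1465.8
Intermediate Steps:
L = 1065/4 (L = 18*(16 + 29*(-1/24)) = 18*(16 - 29/24) = 18*(355/24) = 1065/4 ≈ 266.25)
1732 - L = 1732 - 1*1065/4 = 1732 - 1065/4 = 5863/4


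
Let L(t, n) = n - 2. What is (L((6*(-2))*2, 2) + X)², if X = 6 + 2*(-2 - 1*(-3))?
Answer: 64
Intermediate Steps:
L(t, n) = -2 + n
X = 8 (X = 6 + 2*(-2 + 3) = 6 + 2*1 = 6 + 2 = 8)
(L((6*(-2))*2, 2) + X)² = ((-2 + 2) + 8)² = (0 + 8)² = 8² = 64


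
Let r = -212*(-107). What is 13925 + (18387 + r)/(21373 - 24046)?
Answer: 37180454/2673 ≈ 13910.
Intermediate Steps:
r = 22684
13925 + (18387 + r)/(21373 - 24046) = 13925 + (18387 + 22684)/(21373 - 24046) = 13925 + 41071/(-2673) = 13925 + 41071*(-1/2673) = 13925 - 41071/2673 = 37180454/2673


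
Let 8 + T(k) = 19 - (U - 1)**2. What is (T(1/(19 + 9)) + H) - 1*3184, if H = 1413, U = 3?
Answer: -1764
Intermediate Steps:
T(k) = 7 (T(k) = -8 + (19 - (3 - 1)**2) = -8 + (19 - 1*2**2) = -8 + (19 - 1*4) = -8 + (19 - 4) = -8 + 15 = 7)
(T(1/(19 + 9)) + H) - 1*3184 = (7 + 1413) - 1*3184 = 1420 - 3184 = -1764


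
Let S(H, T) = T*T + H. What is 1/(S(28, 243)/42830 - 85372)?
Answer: -42830/3656423683 ≈ -1.1714e-5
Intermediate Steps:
S(H, T) = H + T² (S(H, T) = T² + H = H + T²)
1/(S(28, 243)/42830 - 85372) = 1/((28 + 243²)/42830 - 85372) = 1/((28 + 59049)*(1/42830) - 85372) = 1/(59077*(1/42830) - 85372) = 1/(59077/42830 - 85372) = 1/(-3656423683/42830) = -42830/3656423683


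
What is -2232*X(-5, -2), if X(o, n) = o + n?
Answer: 15624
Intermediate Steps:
X(o, n) = n + o
-2232*X(-5, -2) = -2232*(-2 - 5) = -2232*(-7) = 15624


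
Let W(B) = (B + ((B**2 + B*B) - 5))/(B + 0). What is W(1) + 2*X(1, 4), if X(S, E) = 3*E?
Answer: 22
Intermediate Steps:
W(B) = (-5 + B + 2*B**2)/B (W(B) = (B + ((B**2 + B**2) - 5))/B = (B + (2*B**2 - 5))/B = (B + (-5 + 2*B**2))/B = (-5 + B + 2*B**2)/B)
W(1) + 2*X(1, 4) = (1 - 5/1 + 2*1) + 2*(3*4) = (1 - 5*1 + 2) + 2*12 = (1 - 5 + 2) + 24 = -2 + 24 = 22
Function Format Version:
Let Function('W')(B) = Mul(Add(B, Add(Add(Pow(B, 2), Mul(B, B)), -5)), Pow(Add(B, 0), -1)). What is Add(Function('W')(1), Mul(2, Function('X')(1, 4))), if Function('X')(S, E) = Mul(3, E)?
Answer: 22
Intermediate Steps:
Function('W')(B) = Mul(Pow(B, -1), Add(-5, B, Mul(2, Pow(B, 2)))) (Function('W')(B) = Mul(Add(B, Add(Add(Pow(B, 2), Pow(B, 2)), -5)), Pow(B, -1)) = Mul(Add(B, Add(Mul(2, Pow(B, 2)), -5)), Pow(B, -1)) = Mul(Add(B, Add(-5, Mul(2, Pow(B, 2)))), Pow(B, -1)) = Mul(Add(-5, B, Mul(2, Pow(B, 2))), Pow(B, -1)) = Mul(Pow(B, -1), Add(-5, B, Mul(2, Pow(B, 2)))))
Add(Function('W')(1), Mul(2, Function('X')(1, 4))) = Add(Add(1, Mul(-5, Pow(1, -1)), Mul(2, 1)), Mul(2, Mul(3, 4))) = Add(Add(1, Mul(-5, 1), 2), Mul(2, 12)) = Add(Add(1, -5, 2), 24) = Add(-2, 24) = 22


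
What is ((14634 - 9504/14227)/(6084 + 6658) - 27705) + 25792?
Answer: -173290640914/90640217 ≈ -1911.9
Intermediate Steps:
((14634 - 9504/14227)/(6084 + 6658) - 27705) + 25792 = ((14634 - 9504*1/14227)/12742 - 27705) + 25792 = ((14634 - 9504/14227)*(1/12742) - 27705) + 25792 = ((208188414/14227)*(1/12742) - 27705) + 25792 = (104094207/90640217 - 27705) + 25792 = -2511083117778/90640217 + 25792 = -173290640914/90640217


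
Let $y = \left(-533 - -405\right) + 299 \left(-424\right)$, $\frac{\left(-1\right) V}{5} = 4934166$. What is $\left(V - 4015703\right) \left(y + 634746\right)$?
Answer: $-14568226291786$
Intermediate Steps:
$V = -24670830$ ($V = \left(-5\right) 4934166 = -24670830$)
$y = -126904$ ($y = \left(-533 + 405\right) - 126776 = -128 - 126776 = -126904$)
$\left(V - 4015703\right) \left(y + 634746\right) = \left(-24670830 - 4015703\right) \left(-126904 + 634746\right) = \left(-28686533\right) 507842 = -14568226291786$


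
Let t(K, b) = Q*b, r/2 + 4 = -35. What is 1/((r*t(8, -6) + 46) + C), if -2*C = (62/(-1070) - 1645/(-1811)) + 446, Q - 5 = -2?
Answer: 968885/1188409928 ≈ 0.00081528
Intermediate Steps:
r = -78 (r = -8 + 2*(-35) = -8 - 70 = -78)
Q = 3 (Q = 5 - 2 = 3)
t(K, b) = 3*b
C = -216473322/968885 (C = -((62/(-1070) - 1645/(-1811)) + 446)/2 = -((62*(-1/1070) - 1645*(-1/1811)) + 446)/2 = -((-31/535 + 1645/1811) + 446)/2 = -(823934/968885 + 446)/2 = -½*432946644/968885 = -216473322/968885 ≈ -223.43)
1/((r*t(8, -6) + 46) + C) = 1/((-234*(-6) + 46) - 216473322/968885) = 1/((-78*(-18) + 46) - 216473322/968885) = 1/((1404 + 46) - 216473322/968885) = 1/(1450 - 216473322/968885) = 1/(1188409928/968885) = 968885/1188409928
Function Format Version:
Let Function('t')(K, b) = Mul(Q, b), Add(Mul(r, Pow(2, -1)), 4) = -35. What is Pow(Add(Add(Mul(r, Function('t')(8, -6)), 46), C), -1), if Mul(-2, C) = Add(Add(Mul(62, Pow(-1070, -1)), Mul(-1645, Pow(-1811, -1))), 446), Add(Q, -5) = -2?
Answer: Rational(968885, 1188409928) ≈ 0.00081528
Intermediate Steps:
r = -78 (r = Add(-8, Mul(2, -35)) = Add(-8, -70) = -78)
Q = 3 (Q = Add(5, -2) = 3)
Function('t')(K, b) = Mul(3, b)
C = Rational(-216473322, 968885) (C = Mul(Rational(-1, 2), Add(Add(Mul(62, Pow(-1070, -1)), Mul(-1645, Pow(-1811, -1))), 446)) = Mul(Rational(-1, 2), Add(Add(Mul(62, Rational(-1, 1070)), Mul(-1645, Rational(-1, 1811))), 446)) = Mul(Rational(-1, 2), Add(Add(Rational(-31, 535), Rational(1645, 1811)), 446)) = Mul(Rational(-1, 2), Add(Rational(823934, 968885), 446)) = Mul(Rational(-1, 2), Rational(432946644, 968885)) = Rational(-216473322, 968885) ≈ -223.43)
Pow(Add(Add(Mul(r, Function('t')(8, -6)), 46), C), -1) = Pow(Add(Add(Mul(-78, Mul(3, -6)), 46), Rational(-216473322, 968885)), -1) = Pow(Add(Add(Mul(-78, -18), 46), Rational(-216473322, 968885)), -1) = Pow(Add(Add(1404, 46), Rational(-216473322, 968885)), -1) = Pow(Add(1450, Rational(-216473322, 968885)), -1) = Pow(Rational(1188409928, 968885), -1) = Rational(968885, 1188409928)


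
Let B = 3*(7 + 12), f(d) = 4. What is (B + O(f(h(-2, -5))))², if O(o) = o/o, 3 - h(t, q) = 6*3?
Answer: 3364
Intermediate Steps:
h(t, q) = -15 (h(t, q) = 3 - 6*3 = 3 - 1*18 = 3 - 18 = -15)
B = 57 (B = 3*19 = 57)
O(o) = 1
(B + O(f(h(-2, -5))))² = (57 + 1)² = 58² = 3364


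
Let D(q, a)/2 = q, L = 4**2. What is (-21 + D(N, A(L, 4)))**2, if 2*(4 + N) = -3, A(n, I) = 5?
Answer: 1024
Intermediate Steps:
L = 16
N = -11/2 (N = -4 + (1/2)*(-3) = -4 - 3/2 = -11/2 ≈ -5.5000)
D(q, a) = 2*q
(-21 + D(N, A(L, 4)))**2 = (-21 + 2*(-11/2))**2 = (-21 - 11)**2 = (-32)**2 = 1024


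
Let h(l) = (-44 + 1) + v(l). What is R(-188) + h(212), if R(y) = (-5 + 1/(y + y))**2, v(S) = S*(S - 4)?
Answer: 6231575089/141376 ≈ 44078.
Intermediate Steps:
v(S) = S*(-4 + S)
h(l) = -43 + l*(-4 + l) (h(l) = (-44 + 1) + l*(-4 + l) = -43 + l*(-4 + l))
R(y) = (-5 + 1/(2*y))**2
R(-188) + h(212) = (1/4)*(-1 + 10*(-188))**2/(-188)**2 + (-43 + 212*(-4 + 212)) = (1/4)*(1/35344)*(-1 - 1880)**2 + (-43 + 212*208) = (1/4)*(1/35344)*(-1881)**2 + (-43 + 44096) = (1/4)*(1/35344)*3538161 + 44053 = 3538161/141376 + 44053 = 6231575089/141376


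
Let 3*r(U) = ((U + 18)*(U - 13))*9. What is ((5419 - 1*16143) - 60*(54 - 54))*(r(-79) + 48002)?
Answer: -695322712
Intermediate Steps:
r(U) = 3*(-13 + U)*(18 + U) (r(U) = (((U + 18)*(U - 13))*9)/3 = (((18 + U)*(-13 + U))*9)/3 = (((-13 + U)*(18 + U))*9)/3 = (9*(-13 + U)*(18 + U))/3 = 3*(-13 + U)*(18 + U))
((5419 - 1*16143) - 60*(54 - 54))*(r(-79) + 48002) = ((5419 - 1*16143) - 60*(54 - 54))*((-702 + 3*(-79)² + 15*(-79)) + 48002) = ((5419 - 16143) - 60*0)*((-702 + 3*6241 - 1185) + 48002) = (-10724 + 0)*((-702 + 18723 - 1185) + 48002) = -10724*(16836 + 48002) = -10724*64838 = -695322712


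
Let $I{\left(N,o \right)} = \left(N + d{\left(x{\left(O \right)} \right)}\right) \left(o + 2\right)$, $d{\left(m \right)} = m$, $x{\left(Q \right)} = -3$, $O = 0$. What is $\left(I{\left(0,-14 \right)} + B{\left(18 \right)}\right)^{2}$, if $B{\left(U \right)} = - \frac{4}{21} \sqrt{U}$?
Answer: $\frac{63536}{49} - \frac{288 \sqrt{2}}{7} \approx 1238.5$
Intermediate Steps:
$I{\left(N,o \right)} = \left(-3 + N\right) \left(2 + o\right)$ ($I{\left(N,o \right)} = \left(N - 3\right) \left(o + 2\right) = \left(-3 + N\right) \left(2 + o\right)$)
$B{\left(U \right)} = - \frac{4 \sqrt{U}}{21}$ ($B{\left(U \right)} = \left(-4\right) \frac{1}{21} \sqrt{U} = - \frac{4 \sqrt{U}}{21}$)
$\left(I{\left(0,-14 \right)} + B{\left(18 \right)}\right)^{2} = \left(\left(-6 - -42 + 2 \cdot 0 + 0 \left(-14\right)\right) - \frac{4 \sqrt{18}}{21}\right)^{2} = \left(\left(-6 + 42 + 0 + 0\right) - \frac{4 \cdot 3 \sqrt{2}}{21}\right)^{2} = \left(36 - \frac{4 \sqrt{2}}{7}\right)^{2}$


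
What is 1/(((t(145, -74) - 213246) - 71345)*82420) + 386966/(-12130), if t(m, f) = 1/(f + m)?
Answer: -64444358862167243/2020100145741600 ≈ -31.902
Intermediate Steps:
1/(((t(145, -74) - 213246) - 71345)*82420) + 386966/(-12130) = 1/((1/(-74 + 145) - 213246) - 71345*82420) + 386966/(-12130) = (1/82420)/((1/71 - 213246) - 71345) + 386966*(-1/12130) = (1/82420)/((1/71 - 213246) - 71345) - 193483/6065 = (1/82420)/(-15140465/71 - 71345) - 193483/6065 = (1/82420)/(-20205960/71) - 193483/6065 = -71/20205960*1/82420 - 193483/6065 = -71/1665375223200 - 193483/6065 = -64444358862167243/2020100145741600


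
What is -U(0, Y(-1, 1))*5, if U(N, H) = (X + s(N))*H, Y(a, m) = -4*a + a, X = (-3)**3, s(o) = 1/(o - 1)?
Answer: 420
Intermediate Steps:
s(o) = 1/(-1 + o)
X = -27
Y(a, m) = -3*a
U(N, H) = H*(-27 + 1/(-1 + N)) (U(N, H) = (-27 + 1/(-1 + N))*H = H*(-27 + 1/(-1 + N)))
-U(0, Y(-1, 1))*5 = -(-3*(-1))*(28 - 27*0)/(-1 + 0)*5 = -3*(28 + 0)/(-1)*5 = -3*(-1)*28*5 = -1*(-84)*5 = 84*5 = 420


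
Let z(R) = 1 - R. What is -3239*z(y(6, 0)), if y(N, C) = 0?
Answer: -3239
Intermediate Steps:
-3239*z(y(6, 0)) = -3239*(1 - 1*0) = -3239*(1 + 0) = -3239*1 = -3239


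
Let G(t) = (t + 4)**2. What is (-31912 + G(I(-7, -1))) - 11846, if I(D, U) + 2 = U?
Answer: -43757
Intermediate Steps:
I(D, U) = -2 + U
G(t) = (4 + t)**2
(-31912 + G(I(-7, -1))) - 11846 = (-31912 + (4 + (-2 - 1))**2) - 11846 = (-31912 + (4 - 3)**2) - 11846 = (-31912 + 1**2) - 11846 = (-31912 + 1) - 11846 = -31911 - 11846 = -43757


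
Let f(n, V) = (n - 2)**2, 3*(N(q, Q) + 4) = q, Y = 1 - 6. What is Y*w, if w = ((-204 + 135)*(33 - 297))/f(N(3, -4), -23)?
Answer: -18216/5 ≈ -3643.2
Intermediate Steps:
Y = -5
N(q, Q) = -4 + q/3
f(n, V) = (-2 + n)**2
w = 18216/25 (w = ((-204 + 135)*(33 - 297))/((-2 + (-4 + (1/3)*3))**2) = (-69*(-264))/((-2 + (-4 + 1))**2) = 18216/((-2 - 3)**2) = 18216/((-5)**2) = 18216/25 ≈ 728.64)
Y*w = -5*18216/25 = -18216/5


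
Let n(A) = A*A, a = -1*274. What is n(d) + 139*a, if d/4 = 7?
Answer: -37302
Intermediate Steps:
d = 28 (d = 4*7 = 28)
a = -274
n(A) = A²
n(d) + 139*a = 28² + 139*(-274) = 784 - 38086 = -37302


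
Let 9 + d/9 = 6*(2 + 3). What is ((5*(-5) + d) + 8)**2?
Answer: 29584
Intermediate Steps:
d = 189 (d = -81 + 9*(6*(2 + 3)) = -81 + 9*(6*5) = -81 + 9*30 = -81 + 270 = 189)
((5*(-5) + d) + 8)**2 = ((5*(-5) + 189) + 8)**2 = ((-25 + 189) + 8)**2 = (164 + 8)**2 = 172**2 = 29584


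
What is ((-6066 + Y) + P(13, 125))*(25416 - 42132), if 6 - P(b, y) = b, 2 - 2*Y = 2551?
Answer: 122820810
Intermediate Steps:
Y = -2549/2 (Y = 1 - ½*2551 = 1 - 2551/2 = -2549/2 ≈ -1274.5)
P(b, y) = 6 - b
((-6066 + Y) + P(13, 125))*(25416 - 42132) = ((-6066 - 2549/2) + (6 - 1*13))*(25416 - 42132) = (-14681/2 + (6 - 13))*(-16716) = (-14681/2 - 7)*(-16716) = -14695/2*(-16716) = 122820810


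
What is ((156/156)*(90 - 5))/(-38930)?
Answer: -1/458 ≈ -0.0021834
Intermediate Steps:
((156/156)*(90 - 5))/(-38930) = ((156*(1/156))*85)*(-1/38930) = (1*85)*(-1/38930) = 85*(-1/38930) = -1/458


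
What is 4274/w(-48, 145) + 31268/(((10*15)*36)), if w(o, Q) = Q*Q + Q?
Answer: 17125579/2857950 ≈ 5.9923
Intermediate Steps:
w(o, Q) = Q + Q**2 (w(o, Q) = Q**2 + Q = Q + Q**2)
4274/w(-48, 145) + 31268/(((10*15)*36)) = 4274/((145*(1 + 145))) + 31268/(((10*15)*36)) = 4274/((145*146)) + 31268/((150*36)) = 4274/21170 + 31268/5400 = 4274*(1/21170) + 31268*(1/5400) = 2137/10585 + 7817/1350 = 17125579/2857950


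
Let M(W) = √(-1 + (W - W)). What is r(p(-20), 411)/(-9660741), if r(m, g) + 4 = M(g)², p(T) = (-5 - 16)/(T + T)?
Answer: 5/9660741 ≈ 5.1756e-7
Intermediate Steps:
M(W) = I (M(W) = √(-1 + 0) = √(-1) = I)
p(T) = -21/(2*T) (p(T) = -21*1/(2*T) = -21/(2*T))
r(m, g) = -5 (r(m, g) = -4 + I² = -4 - 1 = -5)
r(p(-20), 411)/(-9660741) = -5/(-9660741) = -5*(-1/9660741) = 5/9660741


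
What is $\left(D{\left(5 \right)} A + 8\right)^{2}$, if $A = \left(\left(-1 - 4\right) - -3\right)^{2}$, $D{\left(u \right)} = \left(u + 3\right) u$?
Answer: $28224$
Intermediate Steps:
$D{\left(u \right)} = u \left(3 + u\right)$ ($D{\left(u \right)} = \left(3 + u\right) u = u \left(3 + u\right)$)
$A = 4$ ($A = \left(-5 + 3\right)^{2} = \left(-2\right)^{2} = 4$)
$\left(D{\left(5 \right)} A + 8\right)^{2} = \left(5 \left(3 + 5\right) 4 + 8\right)^{2} = \left(5 \cdot 8 \cdot 4 + 8\right)^{2} = \left(40 \cdot 4 + 8\right)^{2} = \left(160 + 8\right)^{2} = 168^{2} = 28224$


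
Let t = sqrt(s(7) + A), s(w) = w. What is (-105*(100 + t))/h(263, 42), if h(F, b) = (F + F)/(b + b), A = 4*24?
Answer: -441000/263 - 4410*sqrt(103)/263 ≈ -1847.0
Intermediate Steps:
A = 96
h(F, b) = F/b (h(F, b) = (2*F)/((2*b)) = (2*F)*(1/(2*b)) = F/b)
t = sqrt(103) (t = sqrt(7 + 96) = sqrt(103) ≈ 10.149)
(-105*(100 + t))/h(263, 42) = (-105*(100 + sqrt(103)))/((263/42)) = (-10500 - 105*sqrt(103))/((263*(1/42))) = (-10500 - 105*sqrt(103))/(263/42) = (-10500 - 105*sqrt(103))*(42/263) = -441000/263 - 4410*sqrt(103)/263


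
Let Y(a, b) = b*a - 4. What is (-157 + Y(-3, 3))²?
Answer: 28900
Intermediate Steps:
Y(a, b) = -4 + a*b (Y(a, b) = a*b - 4 = -4 + a*b)
(-157 + Y(-3, 3))² = (-157 + (-4 - 3*3))² = (-157 + (-4 - 9))² = (-157 - 13)² = (-170)² = 28900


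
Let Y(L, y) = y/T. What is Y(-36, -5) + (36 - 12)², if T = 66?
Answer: 38011/66 ≈ 575.92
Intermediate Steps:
Y(L, y) = y/66
Y(-36, -5) + (36 - 12)² = (1/66)*(-5) + (36 - 12)² = -5/66 + 24² = -5/66 + 576 = 38011/66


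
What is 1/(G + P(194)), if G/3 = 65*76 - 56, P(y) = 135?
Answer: 1/14787 ≈ 6.7627e-5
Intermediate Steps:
G = 14652 (G = 3*(65*76 - 56) = 3*(4940 - 56) = 3*4884 = 14652)
1/(G + P(194)) = 1/(14652 + 135) = 1/14787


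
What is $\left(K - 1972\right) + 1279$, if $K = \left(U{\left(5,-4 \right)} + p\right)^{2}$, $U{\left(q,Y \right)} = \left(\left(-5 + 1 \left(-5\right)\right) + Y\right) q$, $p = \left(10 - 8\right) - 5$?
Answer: $4636$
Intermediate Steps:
$p = -3$ ($p = 2 - 5 = -3$)
$U{\left(q,Y \right)} = q \left(-10 + Y\right)$ ($U{\left(q,Y \right)} = \left(\left(-5 - 5\right) + Y\right) q = \left(-10 + Y\right) q = q \left(-10 + Y\right)$)
$K = 5329$ ($K = \left(5 \left(-10 - 4\right) - 3\right)^{2} = \left(5 \left(-14\right) - 3\right)^{2} = \left(-70 - 3\right)^{2} = \left(-73\right)^{2} = 5329$)
$\left(K - 1972\right) + 1279 = \left(5329 - 1972\right) + 1279 = 3357 + 1279 = 4636$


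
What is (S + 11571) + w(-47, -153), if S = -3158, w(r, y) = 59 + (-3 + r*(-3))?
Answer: 8610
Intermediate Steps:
w(r, y) = 56 - 3*r (w(r, y) = 59 + (-3 - 3*r) = 56 - 3*r)
(S + 11571) + w(-47, -153) = (-3158 + 11571) + (56 - 3*(-47)) = 8413 + (56 + 141) = 8413 + 197 = 8610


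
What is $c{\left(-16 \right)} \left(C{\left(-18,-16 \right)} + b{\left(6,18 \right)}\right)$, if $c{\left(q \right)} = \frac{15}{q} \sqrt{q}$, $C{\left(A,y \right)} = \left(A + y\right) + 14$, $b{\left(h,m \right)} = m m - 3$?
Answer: $- \frac{4515 i}{4} \approx - 1128.8 i$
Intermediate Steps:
$b{\left(h,m \right)} = -3 + m^{2}$ ($b{\left(h,m \right)} = m^{2} - 3 = -3 + m^{2}$)
$C{\left(A,y \right)} = 14 + A + y$
$c{\left(q \right)} = \frac{15}{\sqrt{q}}$
$c{\left(-16 \right)} \left(C{\left(-18,-16 \right)} + b{\left(6,18 \right)}\right) = \frac{15}{4 i} \left(\left(14 - 18 - 16\right) - \left(3 - 18^{2}\right)\right) = 15 \left(- \frac{i}{4}\right) \left(-20 + \left(-3 + 324\right)\right) = - \frac{15 i}{4} \left(-20 + 321\right) = - \frac{15 i}{4} \cdot 301 = - \frac{4515 i}{4}$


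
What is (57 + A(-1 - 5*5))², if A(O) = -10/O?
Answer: 556516/169 ≈ 3293.0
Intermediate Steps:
(57 + A(-1 - 5*5))² = (57 - 10/(-1 - 5*5))² = (57 - 10/(-1 - 25))² = (57 - 10/(-26))² = (57 - 10*(-1/26))² = (57 + 5/13)² = (746/13)² = 556516/169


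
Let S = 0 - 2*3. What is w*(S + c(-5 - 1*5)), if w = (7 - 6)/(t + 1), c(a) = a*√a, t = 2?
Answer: -2 - 10*I*√10/3 ≈ -2.0 - 10.541*I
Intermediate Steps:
c(a) = a^(3/2)
w = ⅓ (w = (7 - 6)/(2 + 1) = 1/3 = 1*(⅓) = ⅓ ≈ 0.33333)
S = -6 (S = 0 - 6 = -6)
w*(S + c(-5 - 1*5)) = (-6 + (-5 - 1*5)^(3/2))/3 = (-6 + (-5 - 5)^(3/2))/3 = (-6 + (-10)^(3/2))/3 = (-6 - 10*I*√10)/3 = -2 - 10*I*√10/3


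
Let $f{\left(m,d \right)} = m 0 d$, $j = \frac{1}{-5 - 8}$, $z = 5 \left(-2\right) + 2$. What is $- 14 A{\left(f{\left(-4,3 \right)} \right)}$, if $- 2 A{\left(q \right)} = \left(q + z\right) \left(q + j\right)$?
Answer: $\frac{56}{13} \approx 4.3077$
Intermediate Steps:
$z = -8$ ($z = -10 + 2 = -8$)
$j = - \frac{1}{13}$ ($j = \frac{1}{-13} = - \frac{1}{13} \approx -0.076923$)
$f{\left(m,d \right)} = 0$ ($f{\left(m,d \right)} = 0 d = 0$)
$A{\left(q \right)} = - \frac{\left(-8 + q\right) \left(- \frac{1}{13} + q\right)}{2}$ ($A{\left(q \right)} = - \frac{\left(q - 8\right) \left(q - \frac{1}{13}\right)}{2} = - \frac{\left(-8 + q\right) \left(- \frac{1}{13} + q\right)}{2}$)
$- 14 A{\left(f{\left(-4,3 \right)} \right)} = - 14 \left(- \frac{4}{13} - \frac{0^{2}}{2} + \frac{105}{26} \cdot 0\right) = - 14 \left(- \frac{4}{13} - 0 + 0\right) = - 14 \left(- \frac{4}{13} + 0 + 0\right) = \left(-14\right) \left(- \frac{4}{13}\right) = \frac{56}{13}$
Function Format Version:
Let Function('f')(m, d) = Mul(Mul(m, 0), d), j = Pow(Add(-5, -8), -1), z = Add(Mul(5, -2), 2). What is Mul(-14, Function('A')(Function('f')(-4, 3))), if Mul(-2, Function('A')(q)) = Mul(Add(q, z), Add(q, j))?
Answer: Rational(56, 13) ≈ 4.3077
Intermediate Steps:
z = -8 (z = Add(-10, 2) = -8)
j = Rational(-1, 13) (j = Pow(-13, -1) = Rational(-1, 13) ≈ -0.076923)
Function('f')(m, d) = 0 (Function('f')(m, d) = Mul(0, d) = 0)
Function('A')(q) = Mul(Rational(-1, 2), Add(-8, q), Add(Rational(-1, 13), q)) (Function('A')(q) = Mul(Rational(-1, 2), Mul(Add(q, -8), Add(q, Rational(-1, 13)))) = Mul(Rational(-1, 2), Mul(Add(-8, q), Add(Rational(-1, 13), q))) = Mul(Rational(-1, 2), Add(-8, q), Add(Rational(-1, 13), q)))
Mul(-14, Function('A')(Function('f')(-4, 3))) = Mul(-14, Add(Rational(-4, 13), Mul(Rational(-1, 2), Pow(0, 2)), Mul(Rational(105, 26), 0))) = Mul(-14, Add(Rational(-4, 13), Mul(Rational(-1, 2), 0), 0)) = Mul(-14, Add(Rational(-4, 13), 0, 0)) = Mul(-14, Rational(-4, 13)) = Rational(56, 13)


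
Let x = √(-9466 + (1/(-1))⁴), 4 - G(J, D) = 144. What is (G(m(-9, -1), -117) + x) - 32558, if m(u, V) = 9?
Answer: -32698 + I*√9465 ≈ -32698.0 + 97.288*I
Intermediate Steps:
G(J, D) = -140 (G(J, D) = 4 - 1*144 = 4 - 144 = -140)
x = I*√9465 (x = √(-9466 + (-1)⁴) = √(-9466 + 1) = √(-9465) = I*√9465 ≈ 97.288*I)
(G(m(-9, -1), -117) + x) - 32558 = (-140 + I*√9465) - 32558 = -32698 + I*√9465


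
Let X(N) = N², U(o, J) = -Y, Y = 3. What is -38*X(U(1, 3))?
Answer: -342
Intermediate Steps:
U(o, J) = -3 (U(o, J) = -1*3 = -3)
-38*X(U(1, 3)) = -38*(-3)² = -38*9 = -342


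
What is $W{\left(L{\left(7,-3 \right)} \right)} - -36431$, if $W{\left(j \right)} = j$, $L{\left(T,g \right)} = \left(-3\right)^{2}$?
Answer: $36440$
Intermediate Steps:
$L{\left(T,g \right)} = 9$
$W{\left(L{\left(7,-3 \right)} \right)} - -36431 = 9 - -36431 = 9 + 36431 = 36440$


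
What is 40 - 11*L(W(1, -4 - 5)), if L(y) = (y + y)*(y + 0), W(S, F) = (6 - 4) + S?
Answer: -158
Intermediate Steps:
W(S, F) = 2 + S
L(y) = 2*y**2 (L(y) = (2*y)*y = 2*y**2)
40 - 11*L(W(1, -4 - 5)) = 40 - 22*(2 + 1)**2 = 40 - 22*3**2 = 40 - 22*9 = 40 - 11*18 = 40 - 198 = -158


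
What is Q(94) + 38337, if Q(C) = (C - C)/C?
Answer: 38337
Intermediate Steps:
Q(C) = 0 (Q(C) = 0/C = 0)
Q(94) + 38337 = 0 + 38337 = 38337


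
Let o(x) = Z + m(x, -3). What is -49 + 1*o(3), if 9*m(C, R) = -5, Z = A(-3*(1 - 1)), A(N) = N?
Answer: -446/9 ≈ -49.556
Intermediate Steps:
Z = 0 (Z = -3*(1 - 1) = -3*0 = 0)
m(C, R) = -5/9 (m(C, R) = (⅑)*(-5) = -5/9)
o(x) = -5/9 (o(x) = 0 - 5/9 = -5/9)
-49 + 1*o(3) = -49 + 1*(-5/9) = -49 - 5/9 = -446/9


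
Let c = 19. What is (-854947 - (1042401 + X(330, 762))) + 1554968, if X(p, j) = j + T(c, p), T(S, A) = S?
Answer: -343161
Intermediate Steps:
X(p, j) = 19 + j (X(p, j) = j + 19 = 19 + j)
(-854947 - (1042401 + X(330, 762))) + 1554968 = (-854947 - (1042401 + (19 + 762))) + 1554968 = (-854947 - (1042401 + 781)) + 1554968 = (-854947 - 1*1043182) + 1554968 = (-854947 - 1043182) + 1554968 = -1898129 + 1554968 = -343161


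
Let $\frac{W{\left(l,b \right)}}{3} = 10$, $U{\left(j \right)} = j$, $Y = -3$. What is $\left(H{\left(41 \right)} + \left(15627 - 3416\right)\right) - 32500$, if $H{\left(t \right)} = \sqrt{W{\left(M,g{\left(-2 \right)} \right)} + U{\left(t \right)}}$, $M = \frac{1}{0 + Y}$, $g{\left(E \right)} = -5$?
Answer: $-20289 + \sqrt{71} \approx -20281.0$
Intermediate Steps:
$M = - \frac{1}{3}$ ($M = \frac{1}{0 - 3} = \frac{1}{-3} = - \frac{1}{3} \approx -0.33333$)
$W{\left(l,b \right)} = 30$ ($W{\left(l,b \right)} = 3 \cdot 10 = 30$)
$H{\left(t \right)} = \sqrt{30 + t}$
$\left(H{\left(41 \right)} + \left(15627 - 3416\right)\right) - 32500 = \left(\sqrt{30 + 41} + \left(15627 - 3416\right)\right) - 32500 = \left(\sqrt{71} + \left(15627 - 3416\right)\right) - 32500 = \left(\sqrt{71} + 12211\right) - 32500 = \left(12211 + \sqrt{71}\right) - 32500 = -20289 + \sqrt{71}$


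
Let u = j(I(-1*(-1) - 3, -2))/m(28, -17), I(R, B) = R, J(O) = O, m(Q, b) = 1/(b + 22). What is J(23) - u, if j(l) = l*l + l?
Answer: 13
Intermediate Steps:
m(Q, b) = 1/(22 + b)
j(l) = l + l**2 (j(l) = l**2 + l = l + l**2)
u = 10 (u = ((-1*(-1) - 3)*(1 + (-1*(-1) - 3)))/(1/(22 - 17)) = ((1 - 3)*(1 + (1 - 3)))/(1/5) = (-2*(1 - 2))/(1/5) = -2*(-1)*5 = 2*5 = 10)
J(23) - u = 23 - 1*10 = 23 - 10 = 13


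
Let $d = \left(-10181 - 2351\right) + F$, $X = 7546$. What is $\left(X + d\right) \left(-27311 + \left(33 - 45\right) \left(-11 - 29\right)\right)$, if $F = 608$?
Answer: $117466118$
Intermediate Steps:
$d = -11924$ ($d = \left(-10181 - 2351\right) + 608 = -12532 + 608 = -11924$)
$\left(X + d\right) \left(-27311 + \left(33 - 45\right) \left(-11 - 29\right)\right) = \left(7546 - 11924\right) \left(-27311 + \left(33 - 45\right) \left(-11 - 29\right)\right) = - 4378 \left(-27311 + \left(33 - 45\right) \left(-40\right)\right) = - 4378 \left(-27311 - -480\right) = - 4378 \left(-27311 + 480\right) = \left(-4378\right) \left(-26831\right) = 117466118$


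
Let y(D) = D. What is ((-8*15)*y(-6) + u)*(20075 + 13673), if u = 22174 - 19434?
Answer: 116768080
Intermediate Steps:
u = 2740
((-8*15)*y(-6) + u)*(20075 + 13673) = (-8*15*(-6) + 2740)*(20075 + 13673) = (-120*(-6) + 2740)*33748 = (720 + 2740)*33748 = 3460*33748 = 116768080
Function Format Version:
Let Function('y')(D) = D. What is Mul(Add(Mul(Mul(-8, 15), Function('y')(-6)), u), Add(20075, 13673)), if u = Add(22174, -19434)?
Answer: 116768080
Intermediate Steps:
u = 2740
Mul(Add(Mul(Mul(-8, 15), Function('y')(-6)), u), Add(20075, 13673)) = Mul(Add(Mul(Mul(-8, 15), -6), 2740), Add(20075, 13673)) = Mul(Add(Mul(-120, -6), 2740), 33748) = Mul(Add(720, 2740), 33748) = Mul(3460, 33748) = 116768080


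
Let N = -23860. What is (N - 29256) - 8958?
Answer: -62074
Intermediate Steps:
(N - 29256) - 8958 = (-23860 - 29256) - 8958 = -53116 - 8958 = -62074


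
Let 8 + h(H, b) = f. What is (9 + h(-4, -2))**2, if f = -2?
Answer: 1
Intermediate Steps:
h(H, b) = -10 (h(H, b) = -8 - 2 = -10)
(9 + h(-4, -2))**2 = (9 - 10)**2 = (-1)**2 = 1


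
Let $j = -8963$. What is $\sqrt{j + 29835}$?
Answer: $2 \sqrt{5218} \approx 144.47$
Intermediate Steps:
$\sqrt{j + 29835} = \sqrt{-8963 + 29835} = \sqrt{20872} = 2 \sqrt{5218}$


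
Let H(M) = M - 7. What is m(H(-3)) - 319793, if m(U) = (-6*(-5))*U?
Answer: -320093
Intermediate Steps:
H(M) = -7 + M
m(U) = 30*U
m(H(-3)) - 319793 = 30*(-7 - 3) - 319793 = 30*(-10) - 319793 = -300 - 319793 = -320093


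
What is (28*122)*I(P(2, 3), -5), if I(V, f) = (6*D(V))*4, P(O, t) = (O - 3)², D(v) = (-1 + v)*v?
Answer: 0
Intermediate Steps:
D(v) = v*(-1 + v)
P(O, t) = (-3 + O)²
I(V, f) = 24*V*(-1 + V) (I(V, f) = (6*(V*(-1 + V)))*4 = (6*V*(-1 + V))*4 = 24*V*(-1 + V))
(28*122)*I(P(2, 3), -5) = (28*122)*(24*(-3 + 2)²*(-1 + (-3 + 2)²)) = 3416*(24*(-1)²*(-1 + (-1)²)) = 3416*(24*1*(-1 + 1)) = 3416*(24*1*0) = 3416*0 = 0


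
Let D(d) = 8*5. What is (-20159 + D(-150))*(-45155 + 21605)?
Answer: 473802450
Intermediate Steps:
D(d) = 40
(-20159 + D(-150))*(-45155 + 21605) = (-20159 + 40)*(-45155 + 21605) = -20119*(-23550) = 473802450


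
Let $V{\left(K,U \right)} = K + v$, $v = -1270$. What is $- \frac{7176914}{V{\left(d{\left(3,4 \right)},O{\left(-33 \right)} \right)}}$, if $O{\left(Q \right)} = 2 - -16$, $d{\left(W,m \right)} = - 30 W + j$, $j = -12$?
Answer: $\frac{3588457}{686} \approx 5231.0$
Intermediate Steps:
$d{\left(W,m \right)} = -12 - 30 W$ ($d{\left(W,m \right)} = - 30 W - 12 = -12 - 30 W$)
$O{\left(Q \right)} = 18$ ($O{\left(Q \right)} = 2 + 16 = 18$)
$V{\left(K,U \right)} = -1270 + K$ ($V{\left(K,U \right)} = K - 1270 = -1270 + K$)
$- \frac{7176914}{V{\left(d{\left(3,4 \right)},O{\left(-33 \right)} \right)}} = - \frac{7176914}{-1270 - 102} = - \frac{7176914}{-1372} = \left(-7176914\right) \left(- \frac{1}{1372}\right) = \frac{3588457}{686}$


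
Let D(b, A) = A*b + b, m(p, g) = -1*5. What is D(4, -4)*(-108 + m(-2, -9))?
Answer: 1356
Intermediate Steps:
m(p, g) = -5
D(b, A) = b + A*b
D(4, -4)*(-108 + m(-2, -9)) = (4*(1 - 4))*(-108 - 5) = (4*(-3))*(-113) = -12*(-113) = 1356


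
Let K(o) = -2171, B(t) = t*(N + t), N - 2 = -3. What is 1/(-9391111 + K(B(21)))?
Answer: -1/9393282 ≈ -1.0646e-7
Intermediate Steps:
N = -1 (N = 2 - 3 = -1)
B(t) = t*(-1 + t)
1/(-9391111 + K(B(21))) = 1/(-9391111 - 2171) = 1/(-9393282) = -1/9393282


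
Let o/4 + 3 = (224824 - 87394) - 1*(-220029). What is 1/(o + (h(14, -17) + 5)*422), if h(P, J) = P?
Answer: 1/1437842 ≈ 6.9549e-7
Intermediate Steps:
o = 1429824 (o = -12 + 4*((224824 - 87394) - 1*(-220029)) = -12 + 4*(137430 + 220029) = -12 + 4*357459 = -12 + 1429836 = 1429824)
1/(o + (h(14, -17) + 5)*422) = 1/(1429824 + (14 + 5)*422) = 1/(1429824 + 19*422) = 1/(1429824 + 8018) = 1/1437842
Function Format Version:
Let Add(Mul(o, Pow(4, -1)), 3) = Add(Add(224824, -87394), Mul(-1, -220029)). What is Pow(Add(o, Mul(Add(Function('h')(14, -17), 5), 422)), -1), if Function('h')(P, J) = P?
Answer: Rational(1, 1437842) ≈ 6.9549e-7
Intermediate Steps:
o = 1429824 (o = Add(-12, Mul(4, Add(Add(224824, -87394), Mul(-1, -220029)))) = Add(-12, Mul(4, Add(137430, 220029))) = Add(-12, Mul(4, 357459)) = Add(-12, 1429836) = 1429824)
Pow(Add(o, Mul(Add(Function('h')(14, -17), 5), 422)), -1) = Pow(Add(1429824, Mul(Add(14, 5), 422)), -1) = Pow(Add(1429824, Mul(19, 422)), -1) = Pow(Add(1429824, 8018), -1) = Pow(1437842, -1) = Rational(1, 1437842)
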